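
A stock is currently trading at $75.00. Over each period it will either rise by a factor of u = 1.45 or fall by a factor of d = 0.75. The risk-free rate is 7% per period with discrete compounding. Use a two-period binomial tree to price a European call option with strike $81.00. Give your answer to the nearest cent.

Risk-neutral probability p = (1 + 0.07 − 0.75)/(1.45 − 0.75) = 0.3200/0.7000 = 0.4571
Terminal stock prices: S_uu = 157.7, S_ud = 81.56, S_dd = 42.19
Terminal payoffs (S − K): max(76.69, 0) = 76.69, max(0.5625, 0) = 0.5625, max(-38.81, 0) = 0
Node u (S = 108.8): V_u = 1/1.07·[0.4571·76.6875 + 0.5429·0.5625] = 33.0491
Node d (S = 56.25): V_d = 1/1.07·[0.4571·0.5625 + 0.5429·0.0000] = 0.2403
Node 0 (S = 75): V_0 = 1/1.07·[0.4571·33.0491 + 0.5429·0.2403] = 14.2417

$14.24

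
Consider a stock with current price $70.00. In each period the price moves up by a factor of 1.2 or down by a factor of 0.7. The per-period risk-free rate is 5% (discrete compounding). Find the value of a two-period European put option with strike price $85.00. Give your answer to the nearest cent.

Risk-neutral probability p = (1 + 0.05 − 0.7)/(1.2 − 0.7) = 0.3500/0.5000 = 0.7000
Terminal stock prices: S_uu = 100.8, S_ud = 58.8, S_dd = 34.3
Terminal payoffs (K − S): max(-15.8, 0) = 0, max(26.2, 0) = 26.2, max(50.7, 0) = 50.7
Node u (S = 84): V_u = 1/1.05·[0.7000·0.0000 + 0.3000·26.2000] = 7.4857
Node d (S = 49): V_d = 1/1.05·[0.7000·26.2000 + 0.3000·50.7000] = 31.9524
Node 0 (S = 70): V_0 = 1/1.05·[0.7000·7.4857 + 0.3000·31.9524] = 14.1197

$14.12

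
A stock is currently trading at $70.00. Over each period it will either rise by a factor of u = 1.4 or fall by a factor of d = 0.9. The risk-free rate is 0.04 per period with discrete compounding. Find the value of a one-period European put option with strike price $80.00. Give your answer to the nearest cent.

Risk-neutral probability p = (1 + 0.04 − 0.9)/(1.4 − 0.9) = 0.1400/0.5000 = 0.2800
Terminal stock prices: S_u = 98, S_d = 63
Terminal payoffs (K − S): max(-18, 0) = 0, max(17, 0) = 17
Node 0 (S = 70): V_0 = 1/1.04·[0.2800·0.0000 + 0.7200·17.0000] = 11.7692

$11.77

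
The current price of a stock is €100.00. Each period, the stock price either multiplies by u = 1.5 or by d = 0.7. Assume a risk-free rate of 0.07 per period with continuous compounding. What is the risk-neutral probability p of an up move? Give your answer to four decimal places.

p = 0.4656

Risk-neutral probability p = (e^0.07 − 0.7)/(1.5 − 0.7) = 0.3725/0.8000 = 0.4656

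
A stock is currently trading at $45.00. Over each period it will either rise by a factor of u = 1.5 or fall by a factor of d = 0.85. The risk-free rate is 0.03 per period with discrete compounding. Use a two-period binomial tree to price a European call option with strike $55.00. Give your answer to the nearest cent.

Risk-neutral probability p = (1 + 0.03 − 0.85)/(1.5 − 0.85) = 0.1800/0.6500 = 0.2769
Terminal stock prices: S_uu = 101.2, S_ud = 57.38, S_dd = 32.51
Terminal payoffs (S − K): max(46.25, 0) = 46.25, max(2.375, 0) = 2.375, max(-22.49, 0) = 0
Node u (S = 67.5): V_u = 1/1.03·[0.2769·46.2500 + 0.7231·2.3750] = 14.1019
Node d (S = 38.25): V_d = 1/1.03·[0.2769·2.3750 + 0.7231·0.0000] = 0.6385
Node 0 (S = 45): V_0 = 1/1.03·[0.2769·14.1019 + 0.7231·0.6385] = 4.2397

$4.24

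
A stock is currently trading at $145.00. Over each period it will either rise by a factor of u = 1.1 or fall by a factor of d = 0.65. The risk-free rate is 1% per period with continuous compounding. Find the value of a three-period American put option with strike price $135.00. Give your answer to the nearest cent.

Risk-neutral probability p = (e^0.01 − 0.65)/(1.1 − 0.65) = 0.3601/0.4500 = 0.8001
Terminal stock prices: S_uuu = 193, S_uud = 114, S_udd = 67.39, S_ddd = 39.82
Terminal payoffs (K − S): max(-58, 0) = 0, max(20.96, 0) = 20.96, max(67.61, 0) = 67.61, max(95.18, 0) = 95.18
Node uu (S = 175.5): continuation = e^(−0.01)·[0.8001·0.0000 + 0.1999·20.9575] = 4.1475; exercise value = 0.0000 ≤ continuation, so V_uu = 4.1475
Node ud (S = 103.7): continuation = e^(−0.01)·[0.8001·20.9575 + 0.1999·67.6112] = 29.9817; exercise value = 31.3250 > continuation, so V_ud = 31.3250 (exercise)
Node dd (S = 61.26): continuation = e^(−0.01)·[0.8001·67.6112 + 0.1999·95.1794] = 72.3942; exercise value = 73.7375 > continuation, so V_dd = 73.7375 (exercise)
Node u (S = 159.5): continuation = e^(−0.01)·[0.8001·4.1475 + 0.1999·31.3250] = 9.4846; exercise value = 0.0000 ≤ continuation, so V_u = 9.4846
Node d (S = 94.25): continuation = e^(−0.01)·[0.8001·31.3250 + 0.1999·73.7375] = 39.4067; exercise value = 40.7500 > continuation, so V_d = 40.7500 (exercise)
Node 0 (S = 145): continuation = e^(−0.01)·[0.8001·9.4846 + 0.1999·40.7500] = 15.5777; exercise value = 0.0000 ≤ continuation, so V_0 = 15.5777

$15.58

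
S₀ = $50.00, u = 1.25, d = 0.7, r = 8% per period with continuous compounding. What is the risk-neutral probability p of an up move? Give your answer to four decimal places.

Risk-neutral probability p = (e^0.08 − 0.7)/(1.25 − 0.7) = 0.3833/0.5500 = 0.6969

p = 0.6969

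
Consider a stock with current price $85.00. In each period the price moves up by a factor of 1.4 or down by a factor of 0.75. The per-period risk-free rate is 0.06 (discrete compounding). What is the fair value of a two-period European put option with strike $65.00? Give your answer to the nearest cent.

$4.19

Risk-neutral probability p = (1 + 0.06 − 0.75)/(1.4 − 0.75) = 0.3100/0.6500 = 0.4769
Terminal stock prices: S_uu = 166.6, S_ud = 89.25, S_dd = 47.81
Terminal payoffs (K − S): max(-101.6, 0) = 0, max(-24.25, 0) = 0, max(17.19, 0) = 17.19
Node u (S = 119): V_u = 1/1.06·[0.4769·0.0000 + 0.5231·0.0000] = 0.0000
Node d (S = 63.75): V_d = 1/1.06·[0.4769·0.0000 + 0.5231·17.1875] = 8.4815
Node 0 (S = 85): V_0 = 1/1.06·[0.4769·0.0000 + 0.5231·8.4815] = 4.1854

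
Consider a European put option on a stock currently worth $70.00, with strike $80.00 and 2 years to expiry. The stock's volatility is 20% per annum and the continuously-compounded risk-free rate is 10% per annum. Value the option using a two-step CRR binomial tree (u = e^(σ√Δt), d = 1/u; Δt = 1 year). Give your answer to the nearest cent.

$5.62

CRR parameters: u = e^(σ√Δt) = e^(0.2·√1) = 1.2214, d = 1/u = 0.8187
Per-period rate: rΔt = 0.1·1 = 0.1, so R = e^0.1 = 1.1052
Risk-neutral probability p = (e^0.1 − 0.8187)/(1.2214 − 0.8187) = 0.2864/0.4027 = 0.7113
Terminal stock prices: S_uu = 104.4, S_ud = 70, S_dd = 46.92
Terminal payoffs (K − S): max(-24.43, 0) = 0, max(10, 0) = 10, max(33.08, 0) = 33.08
Node u (S = 85.5): V_u = e^(−0.1)·[0.7113·0.0000 + 0.2887·10.0000] = 2.6118
Node d (S = 57.31): V_d = e^(−0.1)·[0.7113·10.0000 + 0.2887·33.0776] = 15.0758
Node 0 (S = 70): V_0 = e^(−0.1)·[0.7113·2.6118 + 0.2887·15.0758] = 5.6187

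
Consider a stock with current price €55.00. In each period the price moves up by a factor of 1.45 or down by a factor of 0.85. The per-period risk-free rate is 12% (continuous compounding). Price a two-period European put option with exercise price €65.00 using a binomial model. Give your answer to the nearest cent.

€5.74

Risk-neutral probability p = (e^0.12 − 0.85)/(1.45 − 0.85) = 0.2775/0.6000 = 0.4625
Terminal stock prices: S_uu = 115.6, S_ud = 67.79, S_dd = 39.74
Terminal payoffs (K − S): max(-50.64, 0) = 0, max(-2.787, 0) = 0, max(25.26, 0) = 25.26
Node u (S = 79.75): V_u = e^(−0.12)·[0.4625·0.0000 + 0.5375·0.0000] = 0.0000
Node d (S = 46.75): V_d = e^(−0.12)·[0.4625·0.0000 + 0.5375·25.2625] = 12.0432
Node 0 (S = 55): V_0 = e^(−0.12)·[0.4625·0.0000 + 0.5375·12.0432] = 5.7413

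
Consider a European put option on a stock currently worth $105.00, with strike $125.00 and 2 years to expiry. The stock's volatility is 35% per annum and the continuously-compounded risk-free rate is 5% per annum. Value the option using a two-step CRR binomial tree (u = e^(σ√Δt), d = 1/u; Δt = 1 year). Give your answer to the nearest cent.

$26.52

CRR parameters: u = e^(σ√Δt) = e^(0.35·√1) = 1.4191, d = 1/u = 0.7047
Per-period rate: rΔt = 0.05·1 = 0.05, so R = e^0.05 = 1.0513
Risk-neutral probability p = (e^0.05 − 0.7047)/(1.4191 − 0.7047) = 0.3466/0.7144 = 0.4852
Terminal stock prices: S_uu = 211.4, S_ud = 105, S_dd = 52.14
Terminal payoffs (K − S): max(-86.44, 0) = 0, max(20, 0) = 20, max(72.86, 0) = 72.86
Node u (S = 149): V_u = e^(−0.05)·[0.4852·0.0000 + 0.5148·20.0000] = 9.7948
Node d (S = 73.99): V_d = e^(−0.05)·[0.4852·20.0000 + 0.5148·72.8585] = 44.9114
Node 0 (S = 105): V_0 = e^(−0.05)·[0.4852·9.7948 + 0.5148·44.9114] = 26.5150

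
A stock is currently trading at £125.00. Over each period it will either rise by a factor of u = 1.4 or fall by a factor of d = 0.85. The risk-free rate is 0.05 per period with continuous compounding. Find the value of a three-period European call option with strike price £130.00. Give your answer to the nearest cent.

£26.14

Risk-neutral probability p = (e^0.05 − 0.85)/(1.4 − 0.85) = 0.2013/0.5500 = 0.3659
Terminal stock prices: S_uuu = 343, S_uud = 208.2, S_udd = 126.4, S_ddd = 76.77
Terminal payoffs (S − K): max(213, 0) = 213, max(78.25, 0) = 78.25, max(-3.563, 0) = 0, max(-53.23, 0) = 0
Node uu (S = 245): V_uu = e^(−0.05)·[0.3659·213.0000 + 0.6341·78.2500] = 121.3402
Node ud (S = 148.8): V_ud = e^(−0.05)·[0.3659·78.2500 + 0.6341·0.0000] = 27.2388
Node dd (S = 90.31): V_dd = e^(−0.05)·[0.3659·0.0000 + 0.6341·0.0000] = 0.0000
Node u (S = 175): V_u = e^(−0.05)·[0.3659·121.3402 + 0.6341·27.2388] = 58.6670
Node d (S = 106.2): V_d = e^(−0.05)·[0.3659·27.2388 + 0.6341·0.0000] = 9.4818
Node 0 (S = 125): V_0 = e^(−0.05)·[0.3659·58.6670 + 0.6341·9.4818] = 26.1408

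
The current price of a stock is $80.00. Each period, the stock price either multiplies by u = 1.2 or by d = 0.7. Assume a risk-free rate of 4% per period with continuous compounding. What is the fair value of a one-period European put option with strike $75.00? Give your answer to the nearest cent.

Risk-neutral probability p = (e^0.04 − 0.7)/(1.2 − 0.7) = 0.3408/0.5000 = 0.6816
Terminal stock prices: S_u = 96, S_d = 56
Terminal payoffs (K − S): max(-21, 0) = 0, max(19, 0) = 19
Node 0 (S = 80): V_0 = e^(−0.04)·[0.6816·0.0000 + 0.3184·19.0000] = 5.8120

$5.81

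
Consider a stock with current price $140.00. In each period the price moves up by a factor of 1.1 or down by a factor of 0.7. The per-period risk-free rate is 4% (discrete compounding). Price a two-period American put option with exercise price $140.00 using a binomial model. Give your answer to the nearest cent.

$9.85

Risk-neutral probability p = (1 + 0.04 − 0.7)/(1.1 − 0.7) = 0.3400/0.4000 = 0.8500
Terminal stock prices: S_uu = 169.4, S_ud = 107.8, S_dd = 68.6
Terminal payoffs (K − S): max(-29.4, 0) = 0, max(32.2, 0) = 32.2, max(71.4, 0) = 71.4
Node u (S = 154): continuation = 1/1.04·[0.8500·0.0000 + 0.1500·32.2000] = 4.6442; exercise value = 0.0000 ≤ continuation, so V_u = 4.6442
Node d (S = 98): continuation = 1/1.04·[0.8500·32.2000 + 0.1500·71.4000] = 36.6154; exercise value = 42.0000 > continuation, so V_d = 42.0000 (exercise)
Node 0 (S = 140): continuation = 1/1.04·[0.8500·4.6442 + 0.1500·42.0000] = 9.8535; exercise value = 0.0000 ≤ continuation, so V_0 = 9.8535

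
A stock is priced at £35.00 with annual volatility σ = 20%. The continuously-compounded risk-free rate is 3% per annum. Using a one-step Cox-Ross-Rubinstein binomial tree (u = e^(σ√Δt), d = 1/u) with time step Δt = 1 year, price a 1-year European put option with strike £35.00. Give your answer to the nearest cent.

CRR parameters: u = e^(σ√Δt) = e^(0.2·√1) = 1.2214, d = 1/u = 0.8187
Per-period rate: rΔt = 0.03·1 = 0.03, so R = e^0.03 = 1.0305
Risk-neutral probability p = (e^0.03 − 0.8187)/(1.2214 − 0.8187) = 0.2117/0.4027 = 0.5258
Terminal stock prices: S_u = 42.75, S_d = 28.66
Terminal payoffs (K − S): max(-7.749, 0) = 0, max(6.344, 0) = 6.344
Node 0 (S = 35): V_0 = e^(−0.03)·[0.5258·0.0000 + 0.4742·6.3444] = 2.9196

£2.92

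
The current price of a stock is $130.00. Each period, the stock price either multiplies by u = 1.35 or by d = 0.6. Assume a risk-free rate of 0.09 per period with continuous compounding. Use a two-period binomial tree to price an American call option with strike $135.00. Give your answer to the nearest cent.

$36.96

Risk-neutral probability p = (e^0.09 − 0.6)/(1.35 − 0.6) = 0.4942/0.7500 = 0.6589
Terminal stock prices: S_uu = 236.9, S_ud = 105.3, S_dd = 46.8
Terminal payoffs (S − K): max(101.9, 0) = 101.9, max(-29.7, 0) = 0, max(-88.2, 0) = 0
Node u (S = 175.5): continuation = e^(−0.09)·[0.6589·101.9250 + 0.3411·0.0000] = 61.3781; exercise value = 40.5000 ≤ continuation, so V_u = 61.3781
Node d (S = 78): continuation = e^(−0.09)·[0.6589·0.0000 + 0.3411·0.0000] = 0.0000; exercise value = 0.0000 ≤ continuation, so V_d = 0.0000
Node 0 (S = 130): continuation = e^(−0.09)·[0.6589·61.3781 + 0.3411·0.0000] = 36.9611; exercise value = 0.0000 ≤ continuation, so V_0 = 36.9611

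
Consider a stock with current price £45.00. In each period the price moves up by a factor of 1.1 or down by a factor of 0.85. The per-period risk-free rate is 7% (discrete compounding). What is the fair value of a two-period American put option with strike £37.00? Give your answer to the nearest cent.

Risk-neutral probability p = (1 + 0.07 − 0.85)/(1.1 − 0.85) = 0.2200/0.2500 = 0.8800
Terminal stock prices: S_uu = 54.45, S_ud = 42.08, S_dd = 32.51
Terminal payoffs (K − S): max(-17.45, 0) = 0, max(-5.075, 0) = 0, max(4.488, 0) = 4.488
Node u (S = 49.5): continuation = 1/1.07·[0.8800·0.0000 + 0.1200·0.0000] = 0.0000; exercise value = 0.0000 ≤ continuation, so V_u = 0.0000
Node d (S = 38.25): continuation = 1/1.07·[0.8800·0.0000 + 0.1200·4.4875] = 0.5033; exercise value = 0.0000 ≤ continuation, so V_d = 0.5033
Node 0 (S = 45): continuation = 1/1.07·[0.8800·0.0000 + 0.1200·0.5033] = 0.0564; exercise value = 0.0000 ≤ continuation, so V_0 = 0.0564

£0.06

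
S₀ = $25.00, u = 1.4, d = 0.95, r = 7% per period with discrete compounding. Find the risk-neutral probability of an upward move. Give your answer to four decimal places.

p = 0.2667

Risk-neutral probability p = (1 + 0.07 − 0.95)/(1.4 − 0.95) = 0.1200/0.4500 = 0.2667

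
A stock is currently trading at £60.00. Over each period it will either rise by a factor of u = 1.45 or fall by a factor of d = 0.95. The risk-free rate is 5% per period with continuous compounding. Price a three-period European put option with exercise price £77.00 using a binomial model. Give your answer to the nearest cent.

£11.16

Risk-neutral probability p = (e^0.05 − 0.95)/(1.45 − 0.95) = 0.1013/0.5000 = 0.2025
Terminal stock prices: S_uuu = 182.9, S_uud = 119.8, S_udd = 78.52, S_ddd = 51.44
Terminal payoffs (K − S): max(-105.9, 0) = 0, max(-42.84, 0) = 0, max(-1.517, 0) = 0, max(25.56, 0) = 25.56
Node uu (S = 126.2): V_uu = e^(−0.05)·[0.2025·0.0000 + 0.7975·0.0000] = 0.0000
Node ud (S = 82.65): V_ud = e^(−0.05)·[0.2025·0.0000 + 0.7975·0.0000] = 0.0000
Node dd (S = 54.15): V_dd = e^(−0.05)·[0.2025·0.0000 + 0.7975·25.5575] = 19.3870
Node u (S = 87): V_u = e^(−0.05)·[0.2025·0.0000 + 0.7975·0.0000] = 0.0000
Node d (S = 57): V_d = e^(−0.05)·[0.2025·0.0000 + 0.7975·19.3870] = 14.7063
Node 0 (S = 60): V_0 = e^(−0.05)·[0.2025·0.0000 + 0.7975·14.7063] = 11.1557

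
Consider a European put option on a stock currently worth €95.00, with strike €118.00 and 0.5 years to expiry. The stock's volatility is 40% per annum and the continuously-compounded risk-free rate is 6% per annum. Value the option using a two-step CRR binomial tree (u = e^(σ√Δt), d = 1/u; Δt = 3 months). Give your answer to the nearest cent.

€24.99

CRR parameters: u = e^(σ√Δt) = e^(0.4·√0.25) = 1.2214, d = 1/u = 0.8187
Per-period rate: rΔt = 0.06·0.25 = 0.015, so R = e^0.015 = 1.0151
Risk-neutral probability p = (e^0.015 − 0.8187)/(1.2214 − 0.8187) = 0.1964/0.4027 = 0.4877
Terminal stock prices: S_uu = 141.7, S_ud = 95, S_dd = 63.68
Terminal payoffs (K − S): max(-23.72, 0) = 0, max(23, 0) = 23, max(54.32, 0) = 54.32
Node u (S = 116): V_u = e^(−0.015)·[0.4877·0.0000 + 0.5123·23.0000] = 11.6075
Node d (S = 77.78): V_d = e^(−0.015)·[0.4877·23.0000 + 0.5123·54.3196] = 38.4638
Node 0 (S = 95): V_0 = e^(−0.015)·[0.4877·11.6075 + 0.5123·38.4638] = 24.9884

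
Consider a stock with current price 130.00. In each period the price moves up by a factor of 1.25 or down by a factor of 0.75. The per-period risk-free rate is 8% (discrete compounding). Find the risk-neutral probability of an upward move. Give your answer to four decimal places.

p = 0.6600

Risk-neutral probability p = (1 + 0.08 − 0.75)/(1.25 − 0.75) = 0.3300/0.5000 = 0.6600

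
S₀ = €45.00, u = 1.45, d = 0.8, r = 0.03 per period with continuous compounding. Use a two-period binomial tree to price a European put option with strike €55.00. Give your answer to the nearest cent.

Risk-neutral probability p = (e^0.03 − 0.8)/(1.45 − 0.8) = 0.2305/0.6500 = 0.3545
Terminal stock prices: S_uu = 94.61, S_ud = 52.2, S_dd = 28.8
Terminal payoffs (K − S): max(-39.61, 0) = 0, max(2.8, 0) = 2.8, max(26.2, 0) = 26.2
Node u (S = 65.25): V_u = e^(−0.03)·[0.3545·0.0000 + 0.6455·2.8000] = 1.7539
Node d (S = 36): V_d = e^(−0.03)·[0.3545·2.8000 + 0.6455·26.2000] = 17.3745
Node 0 (S = 45): V_0 = e^(−0.03)·[0.3545·1.7539 + 0.6455·17.3745] = 11.4865

€11.49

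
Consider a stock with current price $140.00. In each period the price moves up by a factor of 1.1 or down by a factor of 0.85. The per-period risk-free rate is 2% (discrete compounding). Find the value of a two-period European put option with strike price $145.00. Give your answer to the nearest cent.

$10.21

Risk-neutral probability p = (1 + 0.02 − 0.85)/(1.1 − 0.85) = 0.1700/0.2500 = 0.6800
Terminal stock prices: S_uu = 169.4, S_ud = 130.9, S_dd = 101.1
Terminal payoffs (K − S): max(-24.4, 0) = 0, max(14.1, 0) = 14.1, max(43.85, 0) = 43.85
Node u (S = 154): V_u = 1/1.02·[0.6800·0.0000 + 0.3200·14.1000] = 4.4235
Node d (S = 119): V_d = 1/1.02·[0.6800·14.1000 + 0.3200·43.8500] = 23.1569
Node 0 (S = 140): V_0 = 1/1.02·[0.6800·4.4235 + 0.3200·23.1569] = 10.2139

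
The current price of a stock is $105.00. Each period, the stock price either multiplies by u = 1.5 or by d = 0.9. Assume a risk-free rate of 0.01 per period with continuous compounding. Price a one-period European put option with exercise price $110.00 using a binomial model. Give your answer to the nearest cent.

Risk-neutral probability p = (e^0.01 − 0.9)/(1.5 − 0.9) = 0.1101/0.6000 = 0.1834
Terminal stock prices: S_u = 157.5, S_d = 94.5
Terminal payoffs (K − S): max(-47.5, 0) = 0, max(15.5, 0) = 15.5
Node 0 (S = 105): V_0 = e^(−0.01)·[0.1834·0.0000 + 0.8166·15.5000] = 12.5311

$12.53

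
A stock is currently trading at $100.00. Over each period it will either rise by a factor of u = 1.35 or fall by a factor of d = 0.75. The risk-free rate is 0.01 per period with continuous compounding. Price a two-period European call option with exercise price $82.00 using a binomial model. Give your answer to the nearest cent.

Risk-neutral probability p = (e^0.01 − 0.75)/(1.35 − 0.75) = 0.2601/0.6000 = 0.4334
Terminal stock prices: S_uu = 182.3, S_ud = 101.2, S_dd = 56.25
Terminal payoffs (S − K): max(100.3, 0) = 100.3, max(19.25, 0) = 19.25, max(-25.75, 0) = 0
Node u (S = 135): V_u = e^(−0.01)·[0.4334·100.2500 + 0.5666·19.2500] = 53.8159
Node d (S = 75): V_d = e^(−0.01)·[0.4334·19.2500 + 0.5666·0.0000] = 8.2603
Node 0 (S = 100): V_0 = e^(−0.01)·[0.4334·53.8159 + 0.5666·8.2603] = 27.7262

$27.73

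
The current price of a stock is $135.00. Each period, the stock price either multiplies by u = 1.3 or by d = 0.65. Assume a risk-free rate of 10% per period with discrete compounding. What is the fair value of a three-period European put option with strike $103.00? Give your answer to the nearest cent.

Risk-neutral probability p = (1 + 0.1 − 0.65)/(1.3 − 0.65) = 0.4500/0.6500 = 0.6923
Terminal stock prices: S_uuu = 296.6, S_uud = 148.3, S_udd = 74.15, S_ddd = 37.07
Terminal payoffs (K − S): max(-193.6, 0) = 0, max(-45.3, 0) = 0, max(28.85, 0) = 28.85, max(65.93, 0) = 65.93
Node uu (S = 228.2): V_uu = 1/1.1·[0.6923·0.0000 + 0.3077·0.0000] = 0.0000
Node ud (S = 114.1): V_ud = 1/1.1·[0.6923·0.0000 + 0.3077·28.8512] = 8.0703
Node dd (S = 57.04): V_dd = 1/1.1·[0.6923·28.8512 + 0.3077·65.9256] = 36.5989
Node u (S = 175.5): V_u = 1/1.1·[0.6923·0.0000 + 0.3077·8.0703] = 2.2574
Node d (S = 87.75): V_d = 1/1.1·[0.6923·8.0703 + 0.3077·36.5989] = 15.3166
Node 0 (S = 135): V_0 = 1/1.1·[0.6923·2.2574 + 0.3077·15.3166] = 5.7051

$5.71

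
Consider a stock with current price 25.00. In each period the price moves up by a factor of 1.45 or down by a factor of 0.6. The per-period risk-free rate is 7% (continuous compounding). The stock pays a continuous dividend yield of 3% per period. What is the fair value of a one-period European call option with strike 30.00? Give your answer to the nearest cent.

3.02

Per-period risk-free factor R = e^0.07 = 1.0725; dividend-adjusted growth = e^(0.07−0.03) = 1.0408.
Risk-neutral probability p = (1.0408 − 0.6)/(1.45 − 0.6) = 0.4408/0.8500 = 0.5186
Terminal stock prices: S_u = 36.25, S_d = 15
Terminal payoffs (S − K): max(6.25, 0) = 6.25, max(-15, 0) = 0
Node 0 (S = 25): V_0 = e^(−0.07)·[0.5186·6.2500 + 0.4814·0.0000] = 3.0221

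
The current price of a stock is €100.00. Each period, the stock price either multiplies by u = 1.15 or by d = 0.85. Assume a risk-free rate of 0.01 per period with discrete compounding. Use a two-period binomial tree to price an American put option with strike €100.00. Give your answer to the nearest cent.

€7.48

Risk-neutral probability p = (1 + 0.01 − 0.85)/(1.15 − 0.85) = 0.1600/0.3000 = 0.5333
Terminal stock prices: S_uu = 132.2, S_ud = 97.75, S_dd = 72.25
Terminal payoffs (K − S): max(-32.25, 0) = 0, max(2.25, 0) = 2.25, max(27.75, 0) = 27.75
Node u (S = 115): continuation = 1/1.01·[0.5333·0.0000 + 0.4667·2.2500] = 1.0396; exercise value = 0.0000 ≤ continuation, so V_u = 1.0396
Node d (S = 85): continuation = 1/1.01·[0.5333·2.2500 + 0.4667·27.7500] = 14.0099; exercise value = 15.0000 > continuation, so V_d = 15.0000 (exercise)
Node 0 (S = 100): continuation = 1/1.01·[0.5333·1.0396 + 0.4667·15.0000] = 7.4797; exercise value = 0.0000 ≤ continuation, so V_0 = 7.4797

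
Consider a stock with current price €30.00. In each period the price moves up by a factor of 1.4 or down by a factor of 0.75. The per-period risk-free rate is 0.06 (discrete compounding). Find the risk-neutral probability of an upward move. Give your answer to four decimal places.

p = 0.4769

Risk-neutral probability p = (1 + 0.06 − 0.75)/(1.4 − 0.75) = 0.3100/0.6500 = 0.4769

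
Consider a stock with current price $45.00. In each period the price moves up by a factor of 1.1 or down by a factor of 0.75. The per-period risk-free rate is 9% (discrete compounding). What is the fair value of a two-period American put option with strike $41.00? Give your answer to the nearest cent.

Risk-neutral probability p = (1 + 0.09 − 0.75)/(1.1 − 0.75) = 0.3400/0.3500 = 0.9714
Terminal stock prices: S_uu = 54.45, S_ud = 37.13, S_dd = 25.31
Terminal payoffs (K − S): max(-13.45, 0) = 0, max(3.875, 0) = 3.875, max(15.69, 0) = 15.69
Node u (S = 49.5): continuation = 1/1.09·[0.9714·0.0000 + 0.0286·3.8750] = 0.1016; exercise value = 0.0000 ≤ continuation, so V_u = 0.1016
Node d (S = 33.75): continuation = 1/1.09·[0.9714·3.8750 + 0.0286·15.6875] = 3.8647; exercise value = 7.2500 > continuation, so V_d = 7.2500 (exercise)
Node 0 (S = 45): continuation = 1/1.09·[0.9714·0.1016 + 0.0286·7.2500] = 0.2806; exercise value = 0.0000 ≤ continuation, so V_0 = 0.2806

$0.28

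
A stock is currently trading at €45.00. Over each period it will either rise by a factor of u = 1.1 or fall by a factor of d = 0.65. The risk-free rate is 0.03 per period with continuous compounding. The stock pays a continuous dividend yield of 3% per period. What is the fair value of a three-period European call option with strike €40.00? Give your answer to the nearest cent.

Per-period risk-free factor R = e^0.03 = 1.0305; dividend-adjusted growth = e^(0.03−0.03) = 1.0000.
Risk-neutral probability p = (1.0000 − 0.65)/(1.1 − 0.65) = 0.3500/0.4500 = 0.7778
Terminal stock prices: S_uuu = 59.9, S_uud = 35.39, S_udd = 20.91, S_ddd = 12.36
Terminal payoffs (S − K): max(19.9, 0) = 19.9, max(-4.607, 0) = 0, max(-19.09, 0) = 0, max(-27.64, 0) = 0
Node uu (S = 54.45): V_uu = e^(−0.03)·[0.7778·19.8950 + 0.2222·0.0000] = 15.0166
Node ud (S = 32.18): V_ud = e^(−0.03)·[0.7778·0.0000 + 0.2222·0.0000] = 0.0000
Node dd (S = 19.01): V_dd = e^(−0.03)·[0.7778·0.0000 + 0.2222·0.0000] = 0.0000
Node u (S = 49.5): V_u = e^(−0.03)·[0.7778·15.0166 + 0.2222·0.0000] = 11.3344
Node d (S = 29.25): V_d = e^(−0.03)·[0.7778·0.0000 + 0.2222·0.0000] = 0.0000
Node 0 (S = 45): V_0 = e^(−0.03)·[0.7778·11.3344 + 0.2222·0.0000] = 8.5551

€8.56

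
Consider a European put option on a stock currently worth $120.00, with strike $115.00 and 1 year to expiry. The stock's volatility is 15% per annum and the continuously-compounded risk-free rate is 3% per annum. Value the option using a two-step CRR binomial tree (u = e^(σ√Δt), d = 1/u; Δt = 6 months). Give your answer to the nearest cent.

$3.61

CRR parameters: u = e^(σ√Δt) = e^(0.15·√0.5) = 1.1119, d = 1/u = 0.8994
Per-period rate: rΔt = 0.03·0.5 = 0.015, so R = e^0.015 = 1.0151
Risk-neutral probability p = (e^0.015 − 0.8994)/(1.1119 − 0.8994) = 0.1157/0.2125 = 0.5446
Terminal stock prices: S_uu = 148.4, S_ud = 120, S_dd = 97.06
Terminal payoffs (K − S): max(-33.36, 0) = 0, max(-5, 0) = 0, max(17.94, 0) = 17.94
Node u (S = 133.4): V_u = e^(−0.015)·[0.5446·0.0000 + 0.4554·0.0000] = 0.0000
Node d (S = 107.9): V_d = e^(−0.015)·[0.5446·0.0000 + 0.4554·17.9371] = 8.0466
Node 0 (S = 120): V_0 = e^(−0.015)·[0.5446·0.0000 + 0.4554·8.0466] = 3.6097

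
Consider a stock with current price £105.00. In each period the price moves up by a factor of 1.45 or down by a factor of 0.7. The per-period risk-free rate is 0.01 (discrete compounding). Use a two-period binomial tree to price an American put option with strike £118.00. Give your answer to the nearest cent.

£28.56

Risk-neutral probability p = (1 + 0.01 − 0.7)/(1.45 − 0.7) = 0.3100/0.7500 = 0.4133
Terminal stock prices: S_uu = 220.8, S_ud = 106.6, S_dd = 51.45
Terminal payoffs (K − S): max(-102.8, 0) = 0, max(11.43, 0) = 11.43, max(66.55, 0) = 66.55
Node u (S = 152.2): continuation = 1/1.01·[0.4133·0.0000 + 0.5867·11.4250] = 6.6363; exercise value = 0.0000 ≤ continuation, so V_u = 6.6363
Node d (S = 73.5): continuation = 1/1.01·[0.4133·11.4250 + 0.5867·66.5500] = 43.3317; exercise value = 44.5000 > continuation, so V_d = 44.5000 (exercise)
Node 0 (S = 105): continuation = 1/1.01·[0.4133·6.6363 + 0.5867·44.5000] = 28.5640; exercise value = 13.0000 ≤ continuation, so V_0 = 28.5640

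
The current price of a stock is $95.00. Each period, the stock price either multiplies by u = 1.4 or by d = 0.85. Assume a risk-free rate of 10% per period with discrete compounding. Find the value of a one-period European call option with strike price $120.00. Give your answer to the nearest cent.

Risk-neutral probability p = (1 + 0.1 − 0.85)/(1.4 − 0.85) = 0.2500/0.5500 = 0.4545
Terminal stock prices: S_u = 133, S_d = 80.75
Terminal payoffs (S − K): max(13, 0) = 13, max(-39.25, 0) = 0
Node 0 (S = 95): V_0 = 1/1.1·[0.4545·13.0000 + 0.5455·0.0000] = 5.3719

$5.37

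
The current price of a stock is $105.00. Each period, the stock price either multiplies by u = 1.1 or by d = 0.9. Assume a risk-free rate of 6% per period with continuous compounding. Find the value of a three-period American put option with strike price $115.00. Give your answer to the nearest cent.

$10.00

Risk-neutral probability p = (e^0.06 − 0.9)/(1.1 − 0.9) = 0.1618/0.2000 = 0.8092
Terminal stock prices: S_uuu = 139.8, S_uud = 114.3, S_udd = 93.56, S_ddd = 76.55
Terminal payoffs (K − S): max(-24.76, 0) = 0, max(0.655, 0) = 0.655, max(21.44, 0) = 21.44, max(38.45, 0) = 38.45
Node uu (S = 127.1): continuation = e^(−0.06)·[0.8092·0.0000 + 0.1908·0.6550] = 0.1177; exercise value = 0.0000 ≤ continuation, so V_uu = 0.1177
Node ud (S = 104): continuation = e^(−0.06)·[0.8092·0.6550 + 0.1908·21.4450] = 4.3529; exercise value = 11.0500 > continuation, so V_ud = 11.0500 (exercise)
Node dd (S = 85.05): continuation = e^(−0.06)·[0.8092·21.4450 + 0.1908·38.4550] = 23.2529; exercise value = 29.9500 > continuation, so V_dd = 29.9500 (exercise)
Node u (S = 115.5): continuation = e^(−0.06)·[0.8092·0.1177 + 0.1908·11.0500] = 2.0754; exercise value = 0.0000 ≤ continuation, so V_u = 2.0754
Node d (S = 94.5): continuation = e^(−0.06)·[0.8092·11.0500 + 0.1908·29.9500] = 13.8029; exercise value = 20.5000 > continuation, so V_d = 20.5000 (exercise)
Node 0 (S = 105): continuation = e^(−0.06)·[0.8092·2.0754 + 0.1908·20.5000] = 5.2656; exercise value = 10.0000 > continuation, so V_0 = 10.0000 (exercise)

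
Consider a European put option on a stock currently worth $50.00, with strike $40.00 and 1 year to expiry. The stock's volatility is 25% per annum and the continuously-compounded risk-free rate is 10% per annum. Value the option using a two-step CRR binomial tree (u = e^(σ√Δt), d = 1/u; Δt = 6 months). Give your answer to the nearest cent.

CRR parameters: u = e^(σ√Δt) = e^(0.25·√0.5) = 1.1934, d = 1/u = 0.8380
Per-period rate: rΔt = 0.1·0.5 = 0.05, so R = e^0.05 = 1.0513
Risk-neutral probability p = (e^0.05 − 0.8380)/(1.1934 − 0.8380) = 0.2133/0.3554 = 0.6002
Terminal stock prices: S_uu = 71.21, S_ud = 50, S_dd = 35.11
Terminal payoffs (K − S): max(-31.21, 0) = 0, max(-10, 0) = 0, max(4.891, 0) = 4.891
Node u (S = 59.67): V_u = e^(−0.05)·[0.6002·0.0000 + 0.3998·0.0000] = 0.0000
Node d (S = 41.9): V_d = e^(−0.05)·[0.6002·0.0000 + 0.3998·4.8906] = 1.8600
Node 0 (S = 50): V_0 = e^(−0.05)·[0.6002·0.0000 + 0.3998·1.8600] = 0.7074

$0.71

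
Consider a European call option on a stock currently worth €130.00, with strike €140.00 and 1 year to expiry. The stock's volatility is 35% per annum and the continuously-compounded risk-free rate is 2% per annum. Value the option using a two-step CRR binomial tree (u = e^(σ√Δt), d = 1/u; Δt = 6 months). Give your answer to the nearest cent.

€15.10

CRR parameters: u = e^(σ√Δt) = e^(0.35·√0.5) = 1.2808, d = 1/u = 0.7808
Per-period rate: rΔt = 0.02·0.5 = 0.01, so R = e^0.01 = 1.0101
Risk-neutral probability p = (e^0.01 − 0.7808)/(1.2808 − 0.7808) = 0.2293/0.5000 = 0.4585
Terminal stock prices: S_uu = 213.3, S_ud = 130, S_dd = 79.25
Terminal payoffs (S − K): max(73.26, 0) = 73.26, max(-10, 0) = 0, max(-60.75, 0) = 0
Node u (S = 166.5): V_u = e^(−0.01)·[0.4585·73.2594 + 0.5415·0.0000] = 33.2582
Node d (S = 101.5): V_d = e^(−0.01)·[0.4585·0.0000 + 0.5415·0.0000] = 0.0000
Node 0 (S = 130): V_0 = e^(−0.01)·[0.4585·33.2582 + 0.5415·0.0000] = 15.0985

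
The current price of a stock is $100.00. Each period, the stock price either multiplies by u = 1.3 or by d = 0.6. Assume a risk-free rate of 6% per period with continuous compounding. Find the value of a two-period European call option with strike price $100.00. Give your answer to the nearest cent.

Risk-neutral probability p = (e^0.06 − 0.6)/(1.3 − 0.6) = 0.4618/0.7000 = 0.6598
Terminal stock prices: S_uu = 169, S_ud = 78, S_dd = 36
Terminal payoffs (S − K): max(69, 0) = 69, max(-22, 0) = 0, max(-64, 0) = 0
Node u (S = 130): V_u = e^(−0.06)·[0.6598·69.0000 + 0.3402·0.0000] = 42.8728
Node d (S = 60): V_d = e^(−0.06)·[0.6598·0.0000 + 0.3402·0.0000] = 0.0000
Node 0 (S = 100): V_0 = e^(−0.06)·[0.6598·42.8728 + 0.3402·0.0000] = 26.6388

$26.64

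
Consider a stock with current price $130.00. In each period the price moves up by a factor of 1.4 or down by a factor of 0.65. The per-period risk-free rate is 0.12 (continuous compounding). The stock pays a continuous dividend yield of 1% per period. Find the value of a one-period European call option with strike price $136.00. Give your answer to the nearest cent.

Per-period risk-free factor R = e^0.12 = 1.1275; dividend-adjusted growth = e^(0.12−0.01) = 1.1163.
Risk-neutral probability p = (1.1163 − 0.65)/(1.4 − 0.65) = 0.4663/0.7500 = 0.6217
Terminal stock prices: S_u = 182, S_d = 84.5
Terminal payoffs (S − K): max(46, 0) = 46, max(-51.5, 0) = 0
Node 0 (S = 130): V_0 = e^(−0.12)·[0.6217·46.0000 + 0.3783·0.0000] = 25.3645

$25.36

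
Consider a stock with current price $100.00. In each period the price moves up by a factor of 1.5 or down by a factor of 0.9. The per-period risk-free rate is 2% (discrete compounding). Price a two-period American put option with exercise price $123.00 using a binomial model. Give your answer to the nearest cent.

$25.88

Risk-neutral probability p = (1 + 0.02 − 0.9)/(1.5 − 0.9) = 0.1200/0.6000 = 0.2000
Terminal stock prices: S_uu = 225, S_ud = 135, S_dd = 81
Terminal payoffs (K − S): max(-102, 0) = 0, max(-12, 0) = 0, max(42, 0) = 42
Node u (S = 150): continuation = 1/1.02·[0.2000·0.0000 + 0.8000·0.0000] = 0.0000; exercise value = 0.0000 ≤ continuation, so V_u = 0.0000
Node d (S = 90): continuation = 1/1.02·[0.2000·0.0000 + 0.8000·42.0000] = 32.9412; exercise value = 33.0000 > continuation, so V_d = 33.0000 (exercise)
Node 0 (S = 100): continuation = 1/1.02·[0.2000·0.0000 + 0.8000·33.0000] = 25.8824; exercise value = 23.0000 ≤ continuation, so V_0 = 25.8824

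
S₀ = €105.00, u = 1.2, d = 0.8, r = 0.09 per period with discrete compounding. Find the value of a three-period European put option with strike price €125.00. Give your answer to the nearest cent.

Risk-neutral probability p = (1 + 0.09 − 0.8)/(1.2 − 0.8) = 0.2900/0.4000 = 0.7250
Terminal stock prices: S_uuu = 181.4, S_uud = 121, S_udd = 80.64, S_ddd = 53.76
Terminal payoffs (K − S): max(-56.44, 0) = 0, max(4.04, 0) = 4.04, max(44.36, 0) = 44.36, max(71.24, 0) = 71.24
Node uu (S = 151.2): V_uu = 1/1.09·[0.7250·0.0000 + 0.2750·4.0400] = 1.0193
Node ud (S = 100.8): V_ud = 1/1.09·[0.7250·4.0400 + 0.2750·44.3600] = 13.8789
Node dd (S = 67.2): V_dd = 1/1.09·[0.7250·44.3600 + 0.2750·71.2400] = 47.4789
Node u (S = 126): V_u = 1/1.09·[0.7250·1.0193 + 0.2750·13.8789] = 4.1795
Node d (S = 84): V_d = 1/1.09·[0.7250·13.8789 + 0.2750·47.4789] = 21.2100
Node 0 (S = 105): V_0 = 1/1.09·[0.7250·4.1795 + 0.2750·21.2100] = 8.1311

€8.13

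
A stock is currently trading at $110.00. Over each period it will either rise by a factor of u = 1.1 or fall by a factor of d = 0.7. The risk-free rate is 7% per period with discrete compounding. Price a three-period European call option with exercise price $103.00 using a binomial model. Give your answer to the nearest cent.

$28.05

Risk-neutral probability p = (1 + 0.07 − 0.7)/(1.1 − 0.7) = 0.3700/0.4000 = 0.9250
Terminal stock prices: S_uuu = 146.4, S_uud = 93.17, S_udd = 59.29, S_ddd = 37.73
Terminal payoffs (S − K): max(43.41, 0) = 43.41, max(-9.83, 0) = 0, max(-43.71, 0) = 0, max(-65.27, 0) = 0
Node uu (S = 133.1): V_uu = 1/1.07·[0.9250·43.4100 + 0.0750·0.0000] = 37.5273
Node ud (S = 84.7): V_ud = 1/1.07·[0.9250·0.0000 + 0.0750·0.0000] = 0.0000
Node dd (S = 53.9): V_dd = 1/1.07·[0.9250·0.0000 + 0.0750·0.0000] = 0.0000
Node u (S = 121): V_u = 1/1.07·[0.9250·37.5273 + 0.0750·0.0000] = 32.4419
Node d (S = 77): V_d = 1/1.07·[0.9250·0.0000 + 0.0750·0.0000] = 0.0000
Node 0 (S = 110): V_0 = 1/1.07·[0.9250·32.4419 + 0.0750·0.0000] = 28.0455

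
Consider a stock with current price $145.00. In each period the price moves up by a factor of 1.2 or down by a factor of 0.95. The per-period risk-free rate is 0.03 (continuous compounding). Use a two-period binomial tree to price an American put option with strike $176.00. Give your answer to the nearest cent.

$31.00

Risk-neutral probability p = (e^0.03 − 0.95)/(1.2 − 0.95) = 0.0805/0.2500 = 0.3218
Terminal stock prices: S_uu = 208.8, S_ud = 165.3, S_dd = 130.9
Terminal payoffs (K − S): max(-32.8, 0) = 0, max(10.7, 0) = 10.7, max(45.14, 0) = 45.14
Node u (S = 174): continuation = e^(−0.03)·[0.3218·0.0000 + 0.6782·10.7000] = 7.0421; exercise value = 2.0000 ≤ continuation, so V_u = 7.0421
Node d (S = 137.8): continuation = e^(−0.03)·[0.3218·10.7000 + 0.6782·45.1375] = 33.0484; exercise value = 38.2500 > continuation, so V_d = 38.2500 (exercise)
Node 0 (S = 145): continuation = e^(−0.03)·[0.3218·7.0421 + 0.6782·38.2500] = 27.3731; exercise value = 31.0000 > continuation, so V_0 = 31.0000 (exercise)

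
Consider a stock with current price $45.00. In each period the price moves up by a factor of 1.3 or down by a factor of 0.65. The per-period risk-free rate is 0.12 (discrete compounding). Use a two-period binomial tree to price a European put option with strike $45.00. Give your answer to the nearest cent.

$3.82

Risk-neutral probability p = (1 + 0.12 − 0.65)/(1.3 − 0.65) = 0.4700/0.6500 = 0.7231
Terminal stock prices: S_uu = 76.05, S_ud = 38.02, S_dd = 19.01
Terminal payoffs (K − S): max(-31.05, 0) = 0, max(6.975, 0) = 6.975, max(25.99, 0) = 25.99
Node u (S = 58.5): V_u = 1/1.12·[0.7231·0.0000 + 0.2769·6.9750] = 1.7246
Node d (S = 29.25): V_d = 1/1.12·[0.7231·6.9750 + 0.2769·25.9875] = 10.9286
Node 0 (S = 45): V_0 = 1/1.12·[0.7231·1.7246 + 0.2769·10.9286] = 3.8155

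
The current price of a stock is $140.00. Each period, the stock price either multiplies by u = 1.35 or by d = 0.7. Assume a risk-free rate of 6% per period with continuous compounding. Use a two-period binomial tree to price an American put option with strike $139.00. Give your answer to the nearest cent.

$18.58

Risk-neutral probability p = (e^0.06 − 0.7)/(1.35 − 0.7) = 0.3618/0.6500 = 0.5567
Terminal stock prices: S_uu = 255.2, S_ud = 132.3, S_dd = 68.6
Terminal payoffs (K − S): max(-116.2, 0) = 0, max(6.7, 0) = 6.7, max(70.4, 0) = 70.4
Node u (S = 189): continuation = e^(−0.06)·[0.5567·0.0000 + 0.4433·6.7000] = 2.7973; exercise value = 0.0000 ≤ continuation, so V_u = 2.7973
Node d (S = 98): continuation = e^(−0.06)·[0.5567·6.7000 + 0.4433·70.4000] = 32.9053; exercise value = 41.0000 > continuation, so V_d = 41.0000 (exercise)
Node 0 (S = 140): continuation = e^(−0.06)·[0.5567·2.7973 + 0.4433·41.0000] = 18.5845; exercise value = 0.0000 ≤ continuation, so V_0 = 18.5845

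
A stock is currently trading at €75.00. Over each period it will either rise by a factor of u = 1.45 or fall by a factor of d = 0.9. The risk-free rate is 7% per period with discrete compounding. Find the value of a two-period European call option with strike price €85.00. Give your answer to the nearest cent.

Risk-neutral probability p = (1 + 0.07 − 0.9)/(1.45 − 0.9) = 0.1700/0.5500 = 0.3091
Terminal stock prices: S_uu = 157.7, S_ud = 97.88, S_dd = 60.75
Terminal payoffs (S − K): max(72.69, 0) = 72.69, max(12.88, 0) = 12.88, max(-24.25, 0) = 0
Node u (S = 108.8): V_u = 1/1.07·[0.3091·72.6875 + 0.6909·12.8750] = 29.3107
Node d (S = 67.5): V_d = 1/1.07·[0.3091·12.8750 + 0.6909·0.0000] = 3.7192
Node 0 (S = 75): V_0 = 1/1.07·[0.3091·29.3107 + 0.6909·3.7192] = 10.8685

€10.87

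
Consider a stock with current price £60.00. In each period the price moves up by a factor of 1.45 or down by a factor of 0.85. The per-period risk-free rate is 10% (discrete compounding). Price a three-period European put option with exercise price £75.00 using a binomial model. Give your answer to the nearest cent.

Risk-neutral probability p = (1 + 0.1 − 0.85)/(1.45 − 0.85) = 0.2500/0.6000 = 0.4167
Terminal stock prices: S_uuu = 182.9, S_uud = 107.2, S_udd = 62.86, S_ddd = 36.85
Terminal payoffs (K − S): max(-107.9, 0) = 0, max(-32.23, 0) = 0, max(12.14, 0) = 12.14, max(38.15, 0) = 38.15
Node uu (S = 126.2): V_uu = 1/1.1·[0.4167·0.0000 + 0.5833·0.0000] = 0.0000
Node ud (S = 73.95): V_ud = 1/1.1·[0.4167·0.0000 + 0.5833·12.1425] = 6.4392
Node dd (S = 43.35): V_dd = 1/1.1·[0.4167·12.1425 + 0.5833·38.1525] = 24.8318
Node u (S = 87): V_u = 1/1.1·[0.4167·0.0000 + 0.5833·6.4392] = 3.4147
Node d (S = 51): V_d = 1/1.1·[0.4167·6.4392 + 0.5833·24.8318] = 15.6075
Node 0 (S = 60): V_0 = 1/1.1·[0.4167·3.4147 + 0.5833·15.6075] = 9.5702

£9.57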